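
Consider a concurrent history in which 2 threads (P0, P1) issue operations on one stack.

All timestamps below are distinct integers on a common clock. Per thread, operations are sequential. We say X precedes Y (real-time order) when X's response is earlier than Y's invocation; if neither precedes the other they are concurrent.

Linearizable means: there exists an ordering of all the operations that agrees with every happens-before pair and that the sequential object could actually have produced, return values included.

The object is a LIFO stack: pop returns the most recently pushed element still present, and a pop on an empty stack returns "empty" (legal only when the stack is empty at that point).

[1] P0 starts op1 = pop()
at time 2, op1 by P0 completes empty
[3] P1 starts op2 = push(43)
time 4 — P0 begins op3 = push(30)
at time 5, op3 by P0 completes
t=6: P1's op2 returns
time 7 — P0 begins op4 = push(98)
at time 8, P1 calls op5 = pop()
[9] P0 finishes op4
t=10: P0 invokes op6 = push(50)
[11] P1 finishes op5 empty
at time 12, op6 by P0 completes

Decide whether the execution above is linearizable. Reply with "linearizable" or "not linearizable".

not linearizable

the violation lands at event 11, op5's response at time 11: events 1..10 linearize, events 1..11 do not
checked exhaustively: 4 real-time-consistent orders of 5 completed operations, zero legal stack replays
no escape via the 1 pending operation (op6): every completion choice fails
one such order, op1, op2, op3, op4, op5 (pending dropped), breaks at step 5 where op5 pop() → empty is illegal
one such order, op1, op2, op3, op5, op4 (pending dropped), breaks at step 4 where op5 pop() → empty is illegal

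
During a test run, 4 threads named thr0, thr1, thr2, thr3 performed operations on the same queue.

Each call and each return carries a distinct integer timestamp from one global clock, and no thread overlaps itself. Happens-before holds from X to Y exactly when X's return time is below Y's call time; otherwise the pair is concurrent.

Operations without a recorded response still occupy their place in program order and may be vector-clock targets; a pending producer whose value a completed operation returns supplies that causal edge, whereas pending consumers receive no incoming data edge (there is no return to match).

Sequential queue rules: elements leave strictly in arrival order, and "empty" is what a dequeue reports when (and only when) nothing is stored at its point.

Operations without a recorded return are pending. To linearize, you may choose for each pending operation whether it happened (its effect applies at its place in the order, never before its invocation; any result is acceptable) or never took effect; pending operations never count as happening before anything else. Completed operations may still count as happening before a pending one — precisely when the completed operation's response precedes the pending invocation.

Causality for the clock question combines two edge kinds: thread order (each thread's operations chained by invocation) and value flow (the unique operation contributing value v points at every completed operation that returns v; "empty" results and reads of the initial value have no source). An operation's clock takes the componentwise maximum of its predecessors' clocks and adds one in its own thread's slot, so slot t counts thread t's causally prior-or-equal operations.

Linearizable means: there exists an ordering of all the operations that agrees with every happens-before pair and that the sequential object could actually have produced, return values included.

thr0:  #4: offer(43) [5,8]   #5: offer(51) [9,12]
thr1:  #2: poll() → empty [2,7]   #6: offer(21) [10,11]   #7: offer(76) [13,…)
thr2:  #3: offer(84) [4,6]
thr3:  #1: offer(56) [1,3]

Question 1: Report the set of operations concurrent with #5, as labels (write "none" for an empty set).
Answer: #6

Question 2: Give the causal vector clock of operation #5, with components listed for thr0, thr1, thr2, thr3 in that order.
Answer: (2, 0, 0, 0)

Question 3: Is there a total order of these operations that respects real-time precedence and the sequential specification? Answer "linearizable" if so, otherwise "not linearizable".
linearizable

witness order: #2, #1, #3, #4, #5, #6
step 1: #2 poll() → empty — queue <>
step 2: #1 offer(56) — queue <56>
step 3: #3 offer(84) — queue <56,84>
step 4: #4 offer(43) — queue <56,84,43>
step 5: #5 offer(51) — queue <56,84,43,51>
step 6: #6 offer(21) — queue <56,84,43,51,21>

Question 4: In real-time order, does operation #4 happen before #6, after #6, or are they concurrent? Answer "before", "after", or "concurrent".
Answer: before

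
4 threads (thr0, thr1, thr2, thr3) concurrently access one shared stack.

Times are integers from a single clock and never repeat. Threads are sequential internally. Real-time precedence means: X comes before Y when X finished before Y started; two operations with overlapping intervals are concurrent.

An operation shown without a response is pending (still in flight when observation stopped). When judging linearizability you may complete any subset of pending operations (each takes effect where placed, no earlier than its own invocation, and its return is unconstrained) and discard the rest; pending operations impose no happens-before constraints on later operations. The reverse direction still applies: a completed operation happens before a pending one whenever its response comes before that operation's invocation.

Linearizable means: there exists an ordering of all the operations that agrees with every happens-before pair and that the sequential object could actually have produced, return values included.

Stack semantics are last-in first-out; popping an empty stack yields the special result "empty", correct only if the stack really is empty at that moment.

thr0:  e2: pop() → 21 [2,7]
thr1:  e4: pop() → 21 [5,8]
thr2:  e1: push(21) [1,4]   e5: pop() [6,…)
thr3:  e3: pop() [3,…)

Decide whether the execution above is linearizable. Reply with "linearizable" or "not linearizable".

not linearizable

prefix check: 1..7 passes, 1..8 fails once e4's time-8 response joins
every one of the 3 real-time-consistent orders over 3 completed stack ops fails the sequential spec
every completion of the 2 pending operations (e3, e5) was checked; none linearizes
take e1, e2, e4 (pending dropped): step 3 already fails, because e4 pop() → 21 cannot occur there
take e1, e4, e2 (pending dropped): step 3 already fails, because e2 pop() → 21 cannot occur there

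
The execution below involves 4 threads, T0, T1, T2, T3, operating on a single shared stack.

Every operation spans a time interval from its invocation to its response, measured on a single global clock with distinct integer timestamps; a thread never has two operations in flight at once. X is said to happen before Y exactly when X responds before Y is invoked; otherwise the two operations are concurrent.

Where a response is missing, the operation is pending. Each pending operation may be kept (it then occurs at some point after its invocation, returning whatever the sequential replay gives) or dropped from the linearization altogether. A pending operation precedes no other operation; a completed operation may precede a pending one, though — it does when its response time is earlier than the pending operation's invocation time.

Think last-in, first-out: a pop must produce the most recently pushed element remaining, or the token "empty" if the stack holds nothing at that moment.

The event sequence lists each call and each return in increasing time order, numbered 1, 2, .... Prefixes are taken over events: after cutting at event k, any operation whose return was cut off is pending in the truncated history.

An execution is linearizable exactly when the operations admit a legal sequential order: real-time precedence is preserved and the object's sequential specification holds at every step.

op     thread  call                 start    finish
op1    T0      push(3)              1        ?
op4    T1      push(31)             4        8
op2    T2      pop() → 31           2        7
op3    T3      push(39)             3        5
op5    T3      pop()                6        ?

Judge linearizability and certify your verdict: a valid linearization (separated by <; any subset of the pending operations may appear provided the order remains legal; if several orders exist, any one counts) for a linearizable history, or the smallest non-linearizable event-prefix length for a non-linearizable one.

linearizable — witness: op1 < op3 < op4 < op2

step 1: op1 push(3) (pending, included) — stack <3>
step 2: op3 push(39) — stack <3,39>
step 3: op4 push(31) — stack <3,39,31>
step 4: op2 pop() → 31 — stack <3,39>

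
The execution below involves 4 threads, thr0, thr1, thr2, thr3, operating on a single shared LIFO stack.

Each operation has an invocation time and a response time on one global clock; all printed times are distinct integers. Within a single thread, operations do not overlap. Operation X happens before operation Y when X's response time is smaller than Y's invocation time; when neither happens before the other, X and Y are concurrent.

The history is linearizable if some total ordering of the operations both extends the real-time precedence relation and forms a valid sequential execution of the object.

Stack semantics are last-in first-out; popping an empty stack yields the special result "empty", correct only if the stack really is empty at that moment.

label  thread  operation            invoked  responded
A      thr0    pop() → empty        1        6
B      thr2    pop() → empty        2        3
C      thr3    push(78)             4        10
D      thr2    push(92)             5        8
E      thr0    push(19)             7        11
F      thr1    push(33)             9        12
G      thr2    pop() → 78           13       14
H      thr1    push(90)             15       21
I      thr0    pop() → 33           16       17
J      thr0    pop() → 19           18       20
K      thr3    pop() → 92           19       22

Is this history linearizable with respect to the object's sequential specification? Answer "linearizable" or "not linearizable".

a witness: A, B, D, E, F, C, G, I, J, K, H
after step 1 (A pop() → empty): stack <>
after step 2 (B pop() → empty): stack <>
after step 3 (D push(92)): stack <92>
after step 4 (E push(19)): stack <92,19>
after step 5 (F push(33)): stack <92,19,33>
after step 6 (C push(78)): stack <92,19,33,78>
after step 7 (G pop() → 78): stack <92,19,33>
after step 8 (I pop() → 33): stack <92,19>
after step 9 (J pop() → 19): stack <92>
after step 10 (K pop() → 92): stack <>
after step 11 (H push(90)): stack <90>

linearizable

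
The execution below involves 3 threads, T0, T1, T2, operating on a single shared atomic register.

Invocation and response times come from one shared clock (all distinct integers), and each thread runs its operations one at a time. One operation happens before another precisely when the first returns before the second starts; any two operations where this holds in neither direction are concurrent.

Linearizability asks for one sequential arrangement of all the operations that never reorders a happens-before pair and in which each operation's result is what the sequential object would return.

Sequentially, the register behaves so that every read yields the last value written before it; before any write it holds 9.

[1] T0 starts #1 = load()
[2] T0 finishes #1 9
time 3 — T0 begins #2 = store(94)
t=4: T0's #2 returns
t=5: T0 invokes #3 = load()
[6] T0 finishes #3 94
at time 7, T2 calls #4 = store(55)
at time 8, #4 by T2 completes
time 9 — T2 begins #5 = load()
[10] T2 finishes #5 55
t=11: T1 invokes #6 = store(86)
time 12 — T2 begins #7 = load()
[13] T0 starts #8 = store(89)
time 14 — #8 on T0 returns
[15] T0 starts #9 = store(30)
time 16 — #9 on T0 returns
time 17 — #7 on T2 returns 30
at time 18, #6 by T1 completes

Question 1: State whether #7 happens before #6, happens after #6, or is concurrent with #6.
Answer: concurrent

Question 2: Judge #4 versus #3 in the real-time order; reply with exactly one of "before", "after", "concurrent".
Answer: after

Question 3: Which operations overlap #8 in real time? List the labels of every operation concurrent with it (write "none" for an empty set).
Answer: #6, #7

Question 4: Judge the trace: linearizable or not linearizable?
witness order: #1, #2, #3, #4, #5, #6, #8, #9, #7
after step 1 (#1 load() → 9): value 9
after step 2 (#2 store(94)): value 94
after step 3 (#3 load() → 94): value 94
after step 4 (#4 store(55)): value 55
after step 5 (#5 load() → 55): value 55
after step 6 (#6 store(86)): value 86
after step 7 (#8 store(89)): value 89
after step 8 (#9 store(30)): value 30
after step 9 (#7 load() → 30): value 30

linearizable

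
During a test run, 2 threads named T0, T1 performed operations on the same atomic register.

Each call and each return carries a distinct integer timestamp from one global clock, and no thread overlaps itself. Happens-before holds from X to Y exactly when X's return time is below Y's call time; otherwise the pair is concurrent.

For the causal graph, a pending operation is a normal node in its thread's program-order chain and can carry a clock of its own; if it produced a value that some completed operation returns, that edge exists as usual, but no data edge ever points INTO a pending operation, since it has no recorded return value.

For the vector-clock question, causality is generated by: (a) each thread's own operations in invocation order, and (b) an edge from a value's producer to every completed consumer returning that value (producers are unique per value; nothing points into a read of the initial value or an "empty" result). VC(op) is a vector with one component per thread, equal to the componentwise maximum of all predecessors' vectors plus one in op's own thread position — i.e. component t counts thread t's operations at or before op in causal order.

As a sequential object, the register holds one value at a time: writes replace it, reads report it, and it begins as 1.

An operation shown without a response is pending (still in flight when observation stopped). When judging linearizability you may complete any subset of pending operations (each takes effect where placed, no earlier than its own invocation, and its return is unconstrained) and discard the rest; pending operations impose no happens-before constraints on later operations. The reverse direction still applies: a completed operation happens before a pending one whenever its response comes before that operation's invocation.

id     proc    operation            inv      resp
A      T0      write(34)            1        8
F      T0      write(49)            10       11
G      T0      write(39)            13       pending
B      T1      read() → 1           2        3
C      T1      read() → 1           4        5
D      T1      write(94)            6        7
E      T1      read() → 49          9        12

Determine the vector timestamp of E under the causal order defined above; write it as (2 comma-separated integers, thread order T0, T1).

no predecessors for B (invoked 2): T1 increments from zero → (0, 1)
no predecessors for A (invoked 1): T0 increments from zero → (1, 0)
from VC(B)=(0, 1), C (invoked 4) maxes components and bumps T1 → (0, 2)
from VC(A)=(1, 0), F (invoked 10) maxes components and bumps T0 → (2, 0)
from VC(C)=(0, 2), D (invoked 6) maxes components and bumps T1 → (0, 3)
from VC(F)=(2, 0), G (invoked 13) maxes components and bumps T0 → (3, 0)
from VC(D)=(0, 3), VC(F)=(2, 0), E (invoked 9) maxes components and bumps T1 → (2, 4)
target: VC(E) = (2, 4)

(2, 4)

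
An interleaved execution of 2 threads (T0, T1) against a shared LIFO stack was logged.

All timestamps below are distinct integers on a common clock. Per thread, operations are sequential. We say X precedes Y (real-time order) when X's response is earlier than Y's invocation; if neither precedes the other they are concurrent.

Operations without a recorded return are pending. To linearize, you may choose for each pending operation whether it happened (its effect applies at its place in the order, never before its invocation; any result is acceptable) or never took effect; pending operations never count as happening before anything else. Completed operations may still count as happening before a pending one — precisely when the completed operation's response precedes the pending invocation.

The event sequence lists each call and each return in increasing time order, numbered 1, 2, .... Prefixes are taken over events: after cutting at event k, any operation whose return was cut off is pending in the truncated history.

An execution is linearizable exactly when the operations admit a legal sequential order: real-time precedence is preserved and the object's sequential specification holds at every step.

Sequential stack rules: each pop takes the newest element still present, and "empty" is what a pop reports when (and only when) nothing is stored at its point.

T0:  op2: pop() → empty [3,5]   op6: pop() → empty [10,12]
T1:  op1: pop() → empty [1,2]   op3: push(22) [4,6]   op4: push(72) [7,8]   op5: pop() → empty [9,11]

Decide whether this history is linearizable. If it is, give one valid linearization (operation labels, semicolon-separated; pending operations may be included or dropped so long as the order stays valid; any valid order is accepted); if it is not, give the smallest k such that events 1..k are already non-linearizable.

not linearizable — minimal violating prefix: 11 events

already the first 11 events (up to op5's response at time 11) admit no linearization; the first 10 still do
checked exhaustively: 2 real-time-consistent orders of 5 completed operations, zero legal LIFO stack replays
no escape via the 1 pending operation (op6): every completion choice fails
sample order op1, op2, op3, op4, op5 (pending dropped) stalls at step 5 — op5 pop() → empty has no legal effect
sample order op1, op3, op2, op4, op5 (pending dropped) stalls at step 3 — op2 pop() → empty has no legal effect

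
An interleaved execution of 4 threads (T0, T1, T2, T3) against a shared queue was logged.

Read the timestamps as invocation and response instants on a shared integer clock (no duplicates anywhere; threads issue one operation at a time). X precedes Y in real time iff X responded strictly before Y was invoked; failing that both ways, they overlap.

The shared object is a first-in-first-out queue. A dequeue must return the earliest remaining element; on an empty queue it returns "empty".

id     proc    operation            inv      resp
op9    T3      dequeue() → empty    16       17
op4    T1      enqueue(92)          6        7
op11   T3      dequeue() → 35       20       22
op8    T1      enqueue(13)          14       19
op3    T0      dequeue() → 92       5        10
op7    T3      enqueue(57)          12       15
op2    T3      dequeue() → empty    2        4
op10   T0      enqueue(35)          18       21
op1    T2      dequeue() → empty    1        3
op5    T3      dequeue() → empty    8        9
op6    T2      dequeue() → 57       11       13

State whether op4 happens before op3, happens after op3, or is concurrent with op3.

concurrent

op4 spans [6,7], op3 spans [5,10]
the intervals overlap in both directions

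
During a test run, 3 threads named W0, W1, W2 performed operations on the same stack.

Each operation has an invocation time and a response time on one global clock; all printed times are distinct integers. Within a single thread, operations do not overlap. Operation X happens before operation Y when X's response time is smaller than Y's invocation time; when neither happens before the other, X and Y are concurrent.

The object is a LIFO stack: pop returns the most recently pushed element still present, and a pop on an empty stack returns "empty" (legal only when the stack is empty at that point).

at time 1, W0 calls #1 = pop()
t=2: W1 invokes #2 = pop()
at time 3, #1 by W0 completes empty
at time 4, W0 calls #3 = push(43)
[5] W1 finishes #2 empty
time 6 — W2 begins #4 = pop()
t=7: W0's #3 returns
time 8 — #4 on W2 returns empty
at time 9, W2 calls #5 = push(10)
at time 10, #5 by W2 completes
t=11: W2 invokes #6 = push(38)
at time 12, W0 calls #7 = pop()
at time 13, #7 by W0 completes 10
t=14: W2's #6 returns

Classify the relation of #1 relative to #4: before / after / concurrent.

before

#1 spans [1,3], #4 spans [6,8]
resp(#1)=3 < inv(#4)=6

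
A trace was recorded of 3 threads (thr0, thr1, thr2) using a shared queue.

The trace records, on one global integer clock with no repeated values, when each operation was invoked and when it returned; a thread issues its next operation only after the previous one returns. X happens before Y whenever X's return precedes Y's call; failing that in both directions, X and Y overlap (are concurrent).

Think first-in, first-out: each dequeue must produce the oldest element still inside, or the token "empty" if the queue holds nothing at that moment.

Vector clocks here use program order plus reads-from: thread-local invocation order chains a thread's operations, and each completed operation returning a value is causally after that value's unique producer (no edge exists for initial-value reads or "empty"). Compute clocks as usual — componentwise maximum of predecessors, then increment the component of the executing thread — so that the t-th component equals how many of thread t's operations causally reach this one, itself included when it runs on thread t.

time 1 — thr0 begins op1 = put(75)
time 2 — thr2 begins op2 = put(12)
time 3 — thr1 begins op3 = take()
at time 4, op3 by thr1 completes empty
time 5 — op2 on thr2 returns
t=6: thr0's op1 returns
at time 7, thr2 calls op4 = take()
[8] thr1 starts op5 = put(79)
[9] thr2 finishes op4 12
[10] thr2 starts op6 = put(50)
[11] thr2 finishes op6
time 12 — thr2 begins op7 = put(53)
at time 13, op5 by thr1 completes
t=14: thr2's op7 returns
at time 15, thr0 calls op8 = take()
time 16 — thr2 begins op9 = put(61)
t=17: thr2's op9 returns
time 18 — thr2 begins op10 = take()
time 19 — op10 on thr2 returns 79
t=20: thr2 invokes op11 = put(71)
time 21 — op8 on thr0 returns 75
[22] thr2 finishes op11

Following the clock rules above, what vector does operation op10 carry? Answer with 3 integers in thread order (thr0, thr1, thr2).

no predecessors for op2 (invoked 2): thr2 increments from zero → (0, 0, 1)
no predecessors for op3 (invoked 3): thr1 increments from zero → (0, 1, 0)
no predecessors for op1 (invoked 1): thr0 increments from zero → (1, 0, 0)
merge at op4 (invoked 7): VC(op2)=(0, 0, 1), own-thread bump on thr2 → (0, 0, 2)
merge at op5 (invoked 8): VC(op3)=(0, 1, 0), own-thread bump on thr1 → (0, 2, 0)
merge at op8 (invoked 15): VC(op1)=(1, 0, 0), own-thread bump on thr0 → (2, 0, 0)
merge at op6 (invoked 10): VC(op4)=(0, 0, 2), own-thread bump on thr2 → (0, 0, 3)
merge at op7 (invoked 12): VC(op6)=(0, 0, 3), own-thread bump on thr2 → (0, 0, 4)
merge at op9 (invoked 16): VC(op7)=(0, 0, 4), own-thread bump on thr2 → (0, 0, 5)
merge at op10 (invoked 18): VC(op5)=(0, 2, 0), VC(op9)=(0, 0, 5), own-thread bump on thr2 → (0, 2, 6)
merge at op11 (invoked 20): VC(op10)=(0, 2, 6), own-thread bump on thr2 → (0, 2, 7)
target: VC(op10) = (0, 2, 6)

(0, 2, 6)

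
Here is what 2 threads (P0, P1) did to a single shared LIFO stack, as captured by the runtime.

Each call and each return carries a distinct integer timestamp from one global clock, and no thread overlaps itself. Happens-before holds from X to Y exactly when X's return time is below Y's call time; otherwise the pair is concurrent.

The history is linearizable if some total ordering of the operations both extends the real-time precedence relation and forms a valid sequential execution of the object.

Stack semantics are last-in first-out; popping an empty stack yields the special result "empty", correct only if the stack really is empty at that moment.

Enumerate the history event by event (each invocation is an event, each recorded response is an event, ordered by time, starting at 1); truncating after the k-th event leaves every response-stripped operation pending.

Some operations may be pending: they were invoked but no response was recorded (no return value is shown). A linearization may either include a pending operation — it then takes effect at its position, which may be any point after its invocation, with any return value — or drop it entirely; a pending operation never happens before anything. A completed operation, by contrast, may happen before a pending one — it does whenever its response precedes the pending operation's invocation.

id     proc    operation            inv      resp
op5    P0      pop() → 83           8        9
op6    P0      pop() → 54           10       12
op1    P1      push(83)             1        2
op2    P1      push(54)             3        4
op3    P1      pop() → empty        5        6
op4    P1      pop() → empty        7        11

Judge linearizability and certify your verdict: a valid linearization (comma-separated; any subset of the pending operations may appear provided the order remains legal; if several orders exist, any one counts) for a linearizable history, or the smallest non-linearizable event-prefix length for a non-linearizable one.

not linearizable — minimal violating prefix: 6 events

already the first 6 events (up to op3's response at time 6) admit no linearization; the first 5 still do
one real-time candidate order over the 3 completed operations — the LIFO stack replay rejects it
one such order, op1, op2, op3, breaks at step 3 where op3 pop() → empty is illegal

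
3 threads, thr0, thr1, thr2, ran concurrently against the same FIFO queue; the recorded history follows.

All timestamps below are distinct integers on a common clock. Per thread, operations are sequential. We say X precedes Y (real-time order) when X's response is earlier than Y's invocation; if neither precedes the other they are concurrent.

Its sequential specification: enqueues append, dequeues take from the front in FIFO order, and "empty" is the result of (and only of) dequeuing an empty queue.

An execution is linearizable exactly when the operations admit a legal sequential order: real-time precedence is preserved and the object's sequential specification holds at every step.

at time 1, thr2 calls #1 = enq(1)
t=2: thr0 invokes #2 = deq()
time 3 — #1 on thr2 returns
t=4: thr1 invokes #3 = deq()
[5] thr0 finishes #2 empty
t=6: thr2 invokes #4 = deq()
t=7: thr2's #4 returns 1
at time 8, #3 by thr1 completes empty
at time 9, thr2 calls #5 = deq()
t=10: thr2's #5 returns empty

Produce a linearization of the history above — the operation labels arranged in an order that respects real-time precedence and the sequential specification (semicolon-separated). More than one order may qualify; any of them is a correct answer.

#2; #1; #4; #3; #5

1. #2 deq() → empty, leaving queue <>
2. #1 enq(1), leaving queue <1>
3. #4 deq() → 1, leaving queue <>
4. #3 deq() → empty, leaving queue <>
5. #5 deq() → empty, leaving queue <>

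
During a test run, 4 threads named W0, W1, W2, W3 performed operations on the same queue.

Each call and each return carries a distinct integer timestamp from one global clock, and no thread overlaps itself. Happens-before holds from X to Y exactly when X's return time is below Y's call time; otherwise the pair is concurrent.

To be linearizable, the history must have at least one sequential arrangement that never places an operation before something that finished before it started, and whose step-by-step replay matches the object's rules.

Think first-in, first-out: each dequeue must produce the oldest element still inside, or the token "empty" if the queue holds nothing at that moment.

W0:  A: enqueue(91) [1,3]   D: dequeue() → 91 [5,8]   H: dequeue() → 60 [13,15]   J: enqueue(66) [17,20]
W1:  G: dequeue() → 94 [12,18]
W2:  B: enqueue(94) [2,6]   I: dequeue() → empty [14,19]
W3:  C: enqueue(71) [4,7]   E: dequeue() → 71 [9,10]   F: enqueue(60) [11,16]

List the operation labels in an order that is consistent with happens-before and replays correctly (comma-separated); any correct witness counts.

A, C, B, D, E, F, G, H, I, J

step 1: A enqueue(91) — queue <91>
step 2: C enqueue(71) — queue <91,71>
step 3: B enqueue(94) — queue <91,71,94>
step 4: D dequeue() → 91 — queue <71,94>
step 5: E dequeue() → 71 — queue <94>
step 6: F enqueue(60) — queue <94,60>
step 7: G dequeue() → 94 — queue <60>
step 8: H dequeue() → 60 — queue <>
step 9: I dequeue() → empty — queue <>
step 10: J enqueue(66) — queue <66>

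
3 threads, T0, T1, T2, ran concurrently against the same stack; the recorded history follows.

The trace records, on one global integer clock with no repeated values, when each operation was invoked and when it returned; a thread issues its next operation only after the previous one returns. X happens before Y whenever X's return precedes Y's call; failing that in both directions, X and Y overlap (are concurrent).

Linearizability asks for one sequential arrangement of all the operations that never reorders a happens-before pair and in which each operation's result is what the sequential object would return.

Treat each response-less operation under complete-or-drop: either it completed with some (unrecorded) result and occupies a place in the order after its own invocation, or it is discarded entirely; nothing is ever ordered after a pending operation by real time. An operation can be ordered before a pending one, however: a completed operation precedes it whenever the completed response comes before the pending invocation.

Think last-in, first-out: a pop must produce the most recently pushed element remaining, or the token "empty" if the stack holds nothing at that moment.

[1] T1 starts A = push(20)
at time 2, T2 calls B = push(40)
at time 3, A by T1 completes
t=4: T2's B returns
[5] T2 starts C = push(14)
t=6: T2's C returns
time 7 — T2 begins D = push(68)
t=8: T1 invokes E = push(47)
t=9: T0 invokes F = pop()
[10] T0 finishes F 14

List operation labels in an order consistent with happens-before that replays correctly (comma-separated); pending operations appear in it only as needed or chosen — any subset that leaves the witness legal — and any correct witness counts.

1. A push(20), leaving stack <20>
2. B push(40), leaving stack <20,40>
3. C push(14), leaving stack <20,40,14>
4. F pop() → 14, leaving stack <20,40>

A, B, C, F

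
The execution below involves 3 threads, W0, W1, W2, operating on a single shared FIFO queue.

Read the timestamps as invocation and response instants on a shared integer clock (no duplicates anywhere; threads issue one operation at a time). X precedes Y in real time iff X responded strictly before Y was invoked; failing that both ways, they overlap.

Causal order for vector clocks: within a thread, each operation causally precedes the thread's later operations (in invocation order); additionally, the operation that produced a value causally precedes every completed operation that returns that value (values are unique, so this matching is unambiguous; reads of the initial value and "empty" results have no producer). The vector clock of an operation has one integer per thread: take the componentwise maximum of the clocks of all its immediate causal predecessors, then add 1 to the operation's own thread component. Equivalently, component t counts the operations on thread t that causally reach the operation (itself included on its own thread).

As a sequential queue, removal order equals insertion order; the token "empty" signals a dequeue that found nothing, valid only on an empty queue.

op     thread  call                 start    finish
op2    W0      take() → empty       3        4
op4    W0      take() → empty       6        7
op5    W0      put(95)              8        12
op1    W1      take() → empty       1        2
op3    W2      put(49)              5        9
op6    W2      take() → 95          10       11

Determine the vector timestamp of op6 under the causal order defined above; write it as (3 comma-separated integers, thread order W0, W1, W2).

(3, 0, 2)

root op op3, invoked 5: fresh clock plus W2's own tick → (0, 0, 1)
root op op1, invoked 1: fresh clock plus W1's own tick → (0, 1, 0)
root op op2, invoked 3: fresh clock plus W0's own tick → (1, 0, 0)
from VC(op2)=(1, 0, 0), op4 (invoked 6) maxes components and bumps W0 → (2, 0, 0)
from VC(op4)=(2, 0, 0), op5 (invoked 8) maxes components and bumps W0 → (3, 0, 0)
from VC(op3)=(0, 0, 1), VC(op5)=(3, 0, 0), op6 (invoked 10) maxes components and bumps W2 → (3, 0, 2)
target: VC(op6) = (3, 0, 2)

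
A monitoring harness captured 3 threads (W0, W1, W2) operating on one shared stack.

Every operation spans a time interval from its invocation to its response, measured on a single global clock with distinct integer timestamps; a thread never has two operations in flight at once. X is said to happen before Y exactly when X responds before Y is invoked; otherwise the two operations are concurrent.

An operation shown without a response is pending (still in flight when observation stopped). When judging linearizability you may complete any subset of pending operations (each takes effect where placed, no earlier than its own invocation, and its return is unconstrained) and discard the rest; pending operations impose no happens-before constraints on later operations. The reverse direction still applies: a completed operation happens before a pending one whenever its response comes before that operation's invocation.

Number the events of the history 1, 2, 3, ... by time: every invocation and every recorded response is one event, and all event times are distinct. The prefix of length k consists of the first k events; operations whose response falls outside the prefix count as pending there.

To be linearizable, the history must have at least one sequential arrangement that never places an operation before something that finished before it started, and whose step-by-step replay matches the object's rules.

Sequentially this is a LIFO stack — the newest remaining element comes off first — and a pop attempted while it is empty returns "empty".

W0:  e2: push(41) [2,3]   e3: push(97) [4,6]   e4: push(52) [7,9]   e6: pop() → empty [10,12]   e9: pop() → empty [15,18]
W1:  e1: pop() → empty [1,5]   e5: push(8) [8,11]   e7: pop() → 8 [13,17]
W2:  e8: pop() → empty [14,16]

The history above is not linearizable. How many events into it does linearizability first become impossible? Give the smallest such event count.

12

events 1..11 are linearizable, e.g. via e1, e2, e3, e4, e5:
1. e1 pop() → empty, leaving stack <>
2. e2 push(41), leaving stack <41>
3. e3 push(97), leaving stack <41,97>
4. e4 push(52), leaving stack <41,97,52>
5. e5 push(8), leaving stack <41,97,52,8>
once event 12 joins (e6's response, time 12), exhaustive search finds no witness
take e1, e2, e3, e4, e5, e6: step 6 already fails, because e6 pop() → empty cannot occur there
take e1, e2, e3, e4, e6, e5: step 5 already fails, because e6 pop() → empty cannot occur there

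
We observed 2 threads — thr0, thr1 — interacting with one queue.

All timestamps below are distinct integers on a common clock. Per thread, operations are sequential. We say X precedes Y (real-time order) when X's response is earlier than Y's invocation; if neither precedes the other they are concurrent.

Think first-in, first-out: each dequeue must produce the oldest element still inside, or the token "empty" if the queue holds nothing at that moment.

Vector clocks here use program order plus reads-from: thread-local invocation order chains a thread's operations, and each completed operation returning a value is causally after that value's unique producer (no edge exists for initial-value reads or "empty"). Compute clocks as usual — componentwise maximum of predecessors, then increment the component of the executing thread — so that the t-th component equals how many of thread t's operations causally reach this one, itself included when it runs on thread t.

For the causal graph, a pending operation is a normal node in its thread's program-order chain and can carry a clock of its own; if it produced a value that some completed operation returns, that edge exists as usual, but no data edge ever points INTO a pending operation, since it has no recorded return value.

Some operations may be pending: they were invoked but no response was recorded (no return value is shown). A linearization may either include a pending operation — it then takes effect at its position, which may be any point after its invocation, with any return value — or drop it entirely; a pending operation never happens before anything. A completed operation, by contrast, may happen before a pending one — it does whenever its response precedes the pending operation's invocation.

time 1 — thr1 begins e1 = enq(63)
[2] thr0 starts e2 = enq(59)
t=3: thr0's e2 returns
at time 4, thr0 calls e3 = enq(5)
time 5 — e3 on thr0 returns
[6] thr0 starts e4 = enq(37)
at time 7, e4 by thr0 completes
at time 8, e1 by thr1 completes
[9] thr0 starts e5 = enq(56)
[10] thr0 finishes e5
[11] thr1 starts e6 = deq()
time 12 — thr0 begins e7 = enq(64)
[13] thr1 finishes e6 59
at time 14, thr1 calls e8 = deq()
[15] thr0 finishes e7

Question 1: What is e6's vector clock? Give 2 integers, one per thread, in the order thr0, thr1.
Answer: (1, 2)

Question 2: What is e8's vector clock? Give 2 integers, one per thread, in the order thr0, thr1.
Answer: (1, 3)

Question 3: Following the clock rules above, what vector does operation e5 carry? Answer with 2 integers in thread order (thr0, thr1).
Answer: (4, 0)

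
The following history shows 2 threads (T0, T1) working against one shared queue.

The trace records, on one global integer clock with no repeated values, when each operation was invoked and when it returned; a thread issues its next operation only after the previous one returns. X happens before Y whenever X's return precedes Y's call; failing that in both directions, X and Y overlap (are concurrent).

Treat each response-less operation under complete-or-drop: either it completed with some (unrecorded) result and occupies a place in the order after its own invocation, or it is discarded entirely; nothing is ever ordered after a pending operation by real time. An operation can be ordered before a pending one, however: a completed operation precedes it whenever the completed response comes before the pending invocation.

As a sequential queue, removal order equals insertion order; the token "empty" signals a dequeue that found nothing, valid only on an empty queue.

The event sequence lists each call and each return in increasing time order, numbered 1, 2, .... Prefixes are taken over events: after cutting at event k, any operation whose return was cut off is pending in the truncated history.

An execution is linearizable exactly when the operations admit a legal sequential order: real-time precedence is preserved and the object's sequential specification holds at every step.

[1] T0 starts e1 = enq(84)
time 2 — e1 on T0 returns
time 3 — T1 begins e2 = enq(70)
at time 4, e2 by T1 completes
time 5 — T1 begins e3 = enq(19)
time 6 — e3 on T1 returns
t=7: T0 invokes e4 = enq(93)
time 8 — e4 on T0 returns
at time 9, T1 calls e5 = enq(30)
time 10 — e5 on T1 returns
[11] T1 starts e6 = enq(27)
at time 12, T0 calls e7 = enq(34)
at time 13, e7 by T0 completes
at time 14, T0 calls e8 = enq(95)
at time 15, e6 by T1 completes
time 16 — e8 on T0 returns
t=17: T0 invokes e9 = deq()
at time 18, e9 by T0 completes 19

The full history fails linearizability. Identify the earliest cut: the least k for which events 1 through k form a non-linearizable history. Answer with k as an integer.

events 1..17 are still linearizable — one witness is e1, e2, e3, e4, e5, e6, e7, e8:
1. e1 enq(84), leaving queue <84>
2. e2 enq(70), leaving queue <84,70>
3. e3 enq(19), leaving queue <84,70,19>
4. e4 enq(93), leaving queue <84,70,19,93>
5. e5 enq(30), leaving queue <84,70,19,93,30>
6. e6 enq(27), leaving queue <84,70,19,93,30,27>
7. e7 enq(34), leaving queue <84,70,19,93,30,27,34>
8. e8 enq(95), leaving queue <84,70,19,93,30,27,34,95>
event 18 — e9's response, time 18 — after it, nothing linearizes
take e1, e2, e3, e4, e5, e6, e7, e8, e9: step 9 already fails, because e9 deq() → 19 cannot occur there
take e1, e2, e3, e4, e5, e7, e6, e8, e9: step 9 already fails, because e9 deq() → 19 cannot occur there

18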